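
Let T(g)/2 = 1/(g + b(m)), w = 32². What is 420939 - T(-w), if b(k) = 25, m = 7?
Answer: 420518063/999 ≈ 4.2094e+5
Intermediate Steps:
w = 1024
T(g) = 2/(25 + g) (T(g) = 2/(g + 25) = 2/(25 + g))
420939 - T(-w) = 420939 - 2/(25 - 1*1024) = 420939 - 2/(25 - 1024) = 420939 - 2/(-999) = 420939 - 2*(-1)/999 = 420939 - 1*(-2/999) = 420939 + 2/999 = 420518063/999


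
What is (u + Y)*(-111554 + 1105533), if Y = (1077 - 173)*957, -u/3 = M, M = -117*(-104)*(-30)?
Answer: 1948445346792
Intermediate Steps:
M = -365040 (M = 12168*(-30) = -365040)
u = 1095120 (u = -3*(-365040) = 1095120)
Y = 865128 (Y = 904*957 = 865128)
(u + Y)*(-111554 + 1105533) = (1095120 + 865128)*(-111554 + 1105533) = 1960248*993979 = 1948445346792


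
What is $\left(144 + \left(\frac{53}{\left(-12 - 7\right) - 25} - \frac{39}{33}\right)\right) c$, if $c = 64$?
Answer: $\frac{99696}{11} \approx 9063.3$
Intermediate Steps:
$\left(144 + \left(\frac{53}{\left(-12 - 7\right) - 25} - \frac{39}{33}\right)\right) c = \left(144 + \left(\frac{53}{\left(-12 - 7\right) - 25} - \frac{39}{33}\right)\right) 64 = \left(144 + \left(\frac{53}{-19 - 25} - \frac{13}{11}\right)\right) 64 = \left(144 + \left(\frac{53}{-44} - \frac{13}{11}\right)\right) 64 = \left(144 + \left(53 \left(- \frac{1}{44}\right) - \frac{13}{11}\right)\right) 64 = \left(144 - \frac{105}{44}\right) 64 = \frac{6231}{44} \cdot 64 = \frac{99696}{11}$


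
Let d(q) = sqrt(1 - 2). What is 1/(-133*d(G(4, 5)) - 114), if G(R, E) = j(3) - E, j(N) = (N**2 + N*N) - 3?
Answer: -6/1615 + 7*I/1615 ≈ -0.0037152 + 0.0043344*I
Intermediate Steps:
j(N) = -3 + 2*N**2 (j(N) = (N**2 + N**2) - 3 = 2*N**2 - 3 = -3 + 2*N**2)
G(R, E) = 15 - E (G(R, E) = (-3 + 2*3**2) - E = (-3 + 2*9) - E = (-3 + 18) - E = 15 - E)
d(q) = I (d(q) = sqrt(-1) = I)
1/(-133*d(G(4, 5)) - 114) = 1/(-133*I - 114) = 1/(-114 - 133*I) = (-114 + 133*I)/30685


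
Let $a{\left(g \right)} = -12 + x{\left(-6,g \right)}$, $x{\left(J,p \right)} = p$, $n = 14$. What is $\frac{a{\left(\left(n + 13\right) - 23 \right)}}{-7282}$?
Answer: $\frac{4}{3641} \approx 0.0010986$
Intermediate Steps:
$a{\left(g \right)} = -12 + g$
$\frac{a{\left(\left(n + 13\right) - 23 \right)}}{-7282} = \frac{-12 + \left(\left(14 + 13\right) - 23\right)}{-7282} = \left(-12 + \left(27 - 23\right)\right) \left(- \frac{1}{7282}\right) = \left(-12 + 4\right) \left(- \frac{1}{7282}\right) = \left(-8\right) \left(- \frac{1}{7282}\right) = \frac{4}{3641}$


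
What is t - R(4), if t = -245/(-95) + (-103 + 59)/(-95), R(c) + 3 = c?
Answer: 194/95 ≈ 2.0421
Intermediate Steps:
R(c) = -3 + c
t = 289/95 (t = -245*(-1/95) - 44*(-1/95) = 49/19 + 44/95 = 289/95 ≈ 3.0421)
t - R(4) = 289/95 - (-3 + 4) = 289/95 - 1*1 = 289/95 - 1 = 194/95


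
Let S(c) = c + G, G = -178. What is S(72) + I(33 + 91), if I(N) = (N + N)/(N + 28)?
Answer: -1983/19 ≈ -104.37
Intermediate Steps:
I(N) = 2*N/(28 + N) (I(N) = (2*N)/(28 + N) = 2*N/(28 + N))
S(c) = -178 + c (S(c) = c - 178 = -178 + c)
S(72) + I(33 + 91) = (-178 + 72) + 2*(33 + 91)/(28 + (33 + 91)) = -106 + 2*124/(28 + 124) = -106 + 2*124/152 = -106 + 2*124*(1/152) = -106 + 31/19 = -1983/19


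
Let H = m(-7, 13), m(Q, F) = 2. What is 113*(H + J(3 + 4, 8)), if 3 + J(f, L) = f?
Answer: 678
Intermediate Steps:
J(f, L) = -3 + f
H = 2
113*(H + J(3 + 4, 8)) = 113*(2 + (-3 + (3 + 4))) = 113*(2 + (-3 + 7)) = 113*(2 + 4) = 113*6 = 678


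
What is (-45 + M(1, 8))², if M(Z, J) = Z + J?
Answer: 1296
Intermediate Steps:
M(Z, J) = J + Z
(-45 + M(1, 8))² = (-45 + (8 + 1))² = (-45 + 9)² = (-36)² = 1296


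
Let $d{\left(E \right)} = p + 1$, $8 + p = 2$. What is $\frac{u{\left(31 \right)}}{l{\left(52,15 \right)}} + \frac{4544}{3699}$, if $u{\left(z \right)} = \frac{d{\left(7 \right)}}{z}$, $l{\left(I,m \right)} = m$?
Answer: $\frac{139631}{114669} \approx 1.2177$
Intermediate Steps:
$p = -6$ ($p = -8 + 2 = -6$)
$d{\left(E \right)} = -5$ ($d{\left(E \right)} = -6 + 1 = -5$)
$u{\left(z \right)} = - \frac{5}{z}$
$\frac{u{\left(31 \right)}}{l{\left(52,15 \right)}} + \frac{4544}{3699} = \frac{\left(-5\right) \frac{1}{31}}{15} + \frac{4544}{3699} = \left(-5\right) \frac{1}{31} \cdot \frac{1}{15} + 4544 \cdot \frac{1}{3699} = \left(- \frac{5}{31}\right) \frac{1}{15} + \frac{4544}{3699} = - \frac{1}{93} + \frac{4544}{3699} = \frac{139631}{114669}$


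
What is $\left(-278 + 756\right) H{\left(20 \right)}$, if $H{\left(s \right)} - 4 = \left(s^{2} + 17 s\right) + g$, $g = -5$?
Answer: $353242$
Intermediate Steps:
$H{\left(s \right)} = -1 + s^{2} + 17 s$ ($H{\left(s \right)} = 4 - \left(5 - s^{2} - 17 s\right) = 4 + \left(-5 + s^{2} + 17 s\right) = -1 + s^{2} + 17 s$)
$\left(-278 + 756\right) H{\left(20 \right)} = \left(-278 + 756\right) \left(-1 + 20^{2} + 17 \cdot 20\right) = 478 \left(-1 + 400 + 340\right) = 478 \cdot 739 = 353242$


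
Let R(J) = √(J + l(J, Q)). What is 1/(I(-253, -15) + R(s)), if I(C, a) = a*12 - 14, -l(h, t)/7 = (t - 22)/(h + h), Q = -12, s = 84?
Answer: -2328/450607 - 10*√123/450607 ≈ -0.0054125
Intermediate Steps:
l(h, t) = -7*(-22 + t)/(2*h) (l(h, t) = -7*(t - 22)/(h + h) = -7*(-22 + t)/(2*h))
I(C, a) = -14 + 12*a (I(C, a) = 12*a - 14 = -14 + 12*a)
R(J) = √(J + 119/J) (R(J) = √(J + 7*(22 - 1*(-12))/(2*J)) = √(J + 7*(22 + 12)/(2*J)) = √(J + (7/2)*34/J) = √(J + 119/J))
1/(I(-253, -15) + R(s)) = 1/((-14 + 12*(-15)) + √(84 + 119/84)) = 1/((-14 - 180) + √(84 + 119*(1/84))) = 1/(-194 + √(84 + 17/12)) = 1/(-194 + √(1025/12)) = 1/(-194 + 5*√123/6)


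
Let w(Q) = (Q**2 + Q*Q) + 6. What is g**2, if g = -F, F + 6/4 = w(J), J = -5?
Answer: 11881/4 ≈ 2970.3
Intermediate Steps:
w(Q) = 6 + 2*Q**2 (w(Q) = (Q**2 + Q**2) + 6 = 2*Q**2 + 6 = 6 + 2*Q**2)
F = 109/2 (F = -3/2 + (6 + 2*(-5)**2) = -3/2 + (6 + 2*25) = -3/2 + (6 + 50) = -3/2 + 56 = 109/2 ≈ 54.500)
g = -109/2 (g = -1*109/2 = -109/2 ≈ -54.500)
g**2 = (-109/2)**2 = 11881/4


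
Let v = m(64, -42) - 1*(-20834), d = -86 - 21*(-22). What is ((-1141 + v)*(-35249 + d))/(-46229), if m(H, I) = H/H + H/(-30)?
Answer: 10300716994/693435 ≈ 14855.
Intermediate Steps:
d = 376 (d = -86 + 462 = 376)
m(H, I) = 1 - H/30 (m(H, I) = 1 + H*(-1/30) = 1 - H/30)
v = 312493/15 (v = (1 - 1/30*64) - 1*(-20834) = (1 - 32/15) + 20834 = -17/15 + 20834 = 312493/15 ≈ 20833.)
((-1141 + v)*(-35249 + d))/(-46229) = ((-1141 + 312493/15)*(-35249 + 376))/(-46229) = ((295378/15)*(-34873))*(-1/46229) = -10300716994/15*(-1/46229) = 10300716994/693435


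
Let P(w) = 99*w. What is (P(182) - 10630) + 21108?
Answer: 28496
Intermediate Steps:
(P(182) - 10630) + 21108 = (99*182 - 10630) + 21108 = (18018 - 10630) + 21108 = 7388 + 21108 = 28496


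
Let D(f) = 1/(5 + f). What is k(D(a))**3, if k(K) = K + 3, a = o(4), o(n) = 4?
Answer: 21952/729 ≈ 30.112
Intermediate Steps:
a = 4
k(K) = 3 + K
k(D(a))**3 = (3 + 1/(5 + 4))**3 = (3 + 1/9)**3 = (28/9)**3 = 21952/729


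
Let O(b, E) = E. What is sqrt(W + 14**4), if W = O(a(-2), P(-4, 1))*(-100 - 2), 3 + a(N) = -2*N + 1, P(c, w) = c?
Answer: 2*sqrt(9706) ≈ 197.04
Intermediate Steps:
a(N) = -2 - 2*N (a(N) = -3 + (-2*N + 1) = -3 + (1 - 2*N) = -2 - 2*N)
W = 408 (W = -4*(-100 - 2) = -4*(-102) = 408)
sqrt(W + 14**4) = sqrt(408 + 14**4) = sqrt(408 + 38416) = sqrt(38824) = 2*sqrt(9706)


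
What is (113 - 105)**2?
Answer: 64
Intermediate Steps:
(113 - 105)**2 = 8**2 = 64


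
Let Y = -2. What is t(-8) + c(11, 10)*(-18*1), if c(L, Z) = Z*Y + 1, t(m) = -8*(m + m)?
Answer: 470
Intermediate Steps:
t(m) = -16*m
c(L, Z) = 1 - 2*Z (c(L, Z) = Z*(-2) + 1 = -2*Z + 1 = 1 - 2*Z)
t(-8) + c(11, 10)*(-18*1) = -16*(-8) + (1 - 2*10)*(-18*1) = 128 + (1 - 20)*(-18) = 128 - 19*(-18) = 128 + 342 = 470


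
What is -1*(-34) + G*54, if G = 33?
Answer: 1816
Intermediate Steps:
-1*(-34) + G*54 = -1*(-34) + 33*54 = 34 + 1782 = 1816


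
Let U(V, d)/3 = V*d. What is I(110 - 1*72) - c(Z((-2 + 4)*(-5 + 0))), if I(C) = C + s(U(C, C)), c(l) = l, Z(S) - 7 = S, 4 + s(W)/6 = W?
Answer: 26009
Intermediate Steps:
U(V, d) = 3*V*d (U(V, d) = 3*(V*d) = 3*V*d)
s(W) = -24 + 6*W
Z(S) = 7 + S
I(C) = -24 + C + 18*C² (I(C) = C + (-24 + 6*(3*C*C)) = C + (-24 + 6*(3*C²)) = C + (-24 + 18*C²) = -24 + C + 18*C²)
I(110 - 1*72) - c(Z((-2 + 4)*(-5 + 0))) = (-24 + (110 - 1*72) + 18*(110 - 1*72)²) - (7 + (-2 + 4)*(-5 + 0)) = (-24 + (110 - 72) + 18*(110 - 72)²) - (7 + 2*(-5)) = (-24 + 38 + 18*38²) - (7 - 10) = (-24 + 38 + 18*1444) - 1*(-3) = (-24 + 38 + 25992) + 3 = 26006 + 3 = 26009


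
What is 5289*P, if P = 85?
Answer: 449565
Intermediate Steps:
5289*P = 5289*85 = 449565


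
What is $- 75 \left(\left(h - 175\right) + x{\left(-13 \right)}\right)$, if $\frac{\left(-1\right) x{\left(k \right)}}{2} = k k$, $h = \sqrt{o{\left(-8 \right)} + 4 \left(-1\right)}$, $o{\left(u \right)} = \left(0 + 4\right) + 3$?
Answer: $38475 - 75 \sqrt{3} \approx 38345.0$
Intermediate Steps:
$o{\left(u \right)} = 7$ ($o{\left(u \right)} = 4 + 3 = 7$)
$h = \sqrt{3}$ ($h = \sqrt{7 + 4 \left(-1\right)} = \sqrt{7 - 4} = \sqrt{3} \approx 1.732$)
$x{\left(k \right)} = - 2 k^{2}$ ($x{\left(k \right)} = - 2 k k = - 2 k^{2}$)
$- 75 \left(\left(h - 175\right) + x{\left(-13 \right)}\right) = - 75 \left(\left(\sqrt{3} - 175\right) - 2 \left(-13\right)^{2}\right) = - 75 \left(\left(-175 + \sqrt{3}\right) - 338\right) = - 75 \left(-513 + \sqrt{3}\right) = 38475 - 75 \sqrt{3}$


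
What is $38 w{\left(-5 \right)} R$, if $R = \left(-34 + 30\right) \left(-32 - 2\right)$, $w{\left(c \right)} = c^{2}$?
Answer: $129200$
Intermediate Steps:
$R = 136$ ($R = \left(-4\right) \left(-34\right) = 136$)
$38 w{\left(-5 \right)} R = 38 \left(-5\right)^{2} \cdot 136 = 38 \cdot 25 \cdot 136 = 950 \cdot 136 = 129200$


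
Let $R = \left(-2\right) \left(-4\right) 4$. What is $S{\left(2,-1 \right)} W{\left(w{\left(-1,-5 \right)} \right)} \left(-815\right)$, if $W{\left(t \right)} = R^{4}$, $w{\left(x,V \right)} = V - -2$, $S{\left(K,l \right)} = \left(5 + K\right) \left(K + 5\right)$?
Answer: $-41874882560$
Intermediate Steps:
$S{\left(K,l \right)} = \left(5 + K\right)^{2}$ ($S{\left(K,l \right)} = \left(5 + K\right) \left(5 + K\right) = \left(5 + K\right)^{2}$)
$R = 32$ ($R = 8 \cdot 4 = 32$)
$w{\left(x,V \right)} = 2 + V$ ($w{\left(x,V \right)} = V + 2 = 2 + V$)
$W{\left(t \right)} = 1048576$ ($W{\left(t \right)} = 32^{4} = 1048576$)
$S{\left(2,-1 \right)} W{\left(w{\left(-1,-5 \right)} \right)} \left(-815\right) = \left(5 + 2\right)^{2} \cdot 1048576 \left(-815\right) = 7^{2} \cdot 1048576 \left(-815\right) = 49 \cdot 1048576 \left(-815\right) = 51380224 \left(-815\right) = -41874882560$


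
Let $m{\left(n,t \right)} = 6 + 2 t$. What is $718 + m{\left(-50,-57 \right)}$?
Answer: $610$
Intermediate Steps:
$718 + m{\left(-50,-57 \right)} = 718 + \left(6 + 2 \left(-57\right)\right) = 718 + \left(6 - 114\right) = 718 - 108 = 610$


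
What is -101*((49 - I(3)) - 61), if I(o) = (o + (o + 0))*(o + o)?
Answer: 4848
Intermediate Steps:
I(o) = 4*o² (I(o) = (o + o)*(2*o) = (2*o)*(2*o) = 4*o²)
-101*((49 - I(3)) - 61) = -101*((49 - 4*3²) - 61) = -101*((49 - 4*9) - 61) = -101*((49 - 1*36) - 61) = -101*((49 - 36) - 61) = -101*(13 - 61) = -101*(-48) = 4848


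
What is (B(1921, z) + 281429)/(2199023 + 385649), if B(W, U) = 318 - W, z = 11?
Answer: 139913/1292336 ≈ 0.10826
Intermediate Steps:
(B(1921, z) + 281429)/(2199023 + 385649) = ((318 - 1*1921) + 281429)/(2199023 + 385649) = ((318 - 1921) + 281429)/2584672 = (-1603 + 281429)*(1/2584672) = 279826*(1/2584672) = 139913/1292336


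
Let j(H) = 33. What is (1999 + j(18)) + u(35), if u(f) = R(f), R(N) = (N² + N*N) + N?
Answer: 4517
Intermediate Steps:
R(N) = N + 2*N² (R(N) = (N² + N²) + N = 2*N² + N = N + 2*N²)
u(f) = f*(1 + 2*f)
(1999 + j(18)) + u(35) = (1999 + 33) + 35*(1 + 2*35) = 2032 + 35*(1 + 70) = 2032 + 35*71 = 2032 + 2485 = 4517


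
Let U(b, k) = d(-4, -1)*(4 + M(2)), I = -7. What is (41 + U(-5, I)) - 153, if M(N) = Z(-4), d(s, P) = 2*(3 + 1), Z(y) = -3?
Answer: -104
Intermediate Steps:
d(s, P) = 8 (d(s, P) = 2*4 = 8)
M(N) = -3
U(b, k) = 8 (U(b, k) = 8*(4 - 3) = 8*1 = 8)
(41 + U(-5, I)) - 153 = (41 + 8) - 153 = 49 - 153 = -104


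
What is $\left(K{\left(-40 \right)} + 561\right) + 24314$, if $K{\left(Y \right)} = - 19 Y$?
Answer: $25635$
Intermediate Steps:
$\left(K{\left(-40 \right)} + 561\right) + 24314 = \left(\left(-19\right) \left(-40\right) + 561\right) + 24314 = \left(760 + 561\right) + 24314 = 1321 + 24314 = 25635$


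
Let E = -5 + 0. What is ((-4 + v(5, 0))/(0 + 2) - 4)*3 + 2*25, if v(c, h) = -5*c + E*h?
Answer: -11/2 ≈ -5.5000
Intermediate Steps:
E = -5
v(c, h) = -5*c - 5*h
((-4 + v(5, 0))/(0 + 2) - 4)*3 + 2*25 = ((-4 + (-5*5 - 5*0))/(0 + 2) - 4)*3 + 2*25 = ((-4 + (-25 + 0))/2 - 4)*3 + 50 = ((-4 - 25)*(½) - 4)*3 + 50 = (-29*½ - 4)*3 + 50 = (-29/2 - 4)*3 + 50 = -37/2*3 + 50 = -111/2 + 50 = -11/2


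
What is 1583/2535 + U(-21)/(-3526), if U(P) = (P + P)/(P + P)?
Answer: 5579123/8938410 ≈ 0.62417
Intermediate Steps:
U(P) = 1 (U(P) = (2*P)/((2*P)) = (2*P)*(1/(2*P)) = 1)
1583/2535 + U(-21)/(-3526) = 1583/2535 + 1/(-3526) = 1583*(1/2535) + 1*(-1/3526) = 1583/2535 - 1/3526 = 5579123/8938410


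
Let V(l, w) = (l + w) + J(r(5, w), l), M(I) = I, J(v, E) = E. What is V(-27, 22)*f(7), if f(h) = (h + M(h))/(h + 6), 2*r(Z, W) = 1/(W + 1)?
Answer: -448/13 ≈ -34.462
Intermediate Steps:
r(Z, W) = 1/(2*(1 + W)) (r(Z, W) = 1/(2*(W + 1)) = 1/(2*(1 + W)))
f(h) = 2*h/(6 + h) (f(h) = (h + h)/(h + 6) = (2*h)/(6 + h) = 2*h/(6 + h))
V(l, w) = w + 2*l (V(l, w) = (l + w) + l = w + 2*l)
V(-27, 22)*f(7) = (22 + 2*(-27))*(2*7/(6 + 7)) = (22 - 54)*(2*7/13) = -64*7/13 = -32*14/13 = -448/13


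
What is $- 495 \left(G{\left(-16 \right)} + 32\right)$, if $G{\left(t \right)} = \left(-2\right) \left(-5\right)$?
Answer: $-20790$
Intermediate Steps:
$G{\left(t \right)} = 10$
$- 495 \left(G{\left(-16 \right)} + 32\right) = - 495 \left(10 + 32\right) = \left(-495\right) 42 = -20790$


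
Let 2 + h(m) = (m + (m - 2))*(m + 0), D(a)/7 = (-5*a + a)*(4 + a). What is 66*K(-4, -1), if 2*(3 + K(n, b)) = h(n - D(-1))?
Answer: 516648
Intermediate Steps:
D(a) = -28*a*(4 + a) (D(a) = 7*((-5*a + a)*(4 + a)) = 7*((-4*a)*(4 + a)) = 7*(-4*a*(4 + a)) = -28*a*(4 + a))
h(m) = -2 + m*(-2 + 2*m) (h(m) = -2 + (m + (m - 2))*(m + 0) = -2 + (m + (-2 + m))*m = -2 + (-2 + 2*m)*m = -2 + m*(-2 + 2*m))
K(n, b) = 80 + (-84 + n)² - n (K(n, b) = -3 + (-2 - 2*(n - (-28)*(-1)*(4 - 1)) + 2*(n - (-28)*(-1)*(4 - 1))²)/2 = -3 + (-2 - 2*(n - (-28)*(-1)*3) + 2*(n - (-28)*(-1)*3)²)/2 = -3 + (-2 - 2*(n - 1*84) + 2*(n - 1*84)²)/2 = -3 + (-2 - 2*(n - 84) + 2*(n - 84)²)/2 = -3 + (-2 - 2*(-84 + n) + 2*(-84 + n)²)/2 = -3 + (-2 + (168 - 2*n) + 2*(-84 + n)²)/2 = -3 + (166 - 2*n + 2*(-84 + n)²)/2 = -3 + (83 + (-84 + n)² - n) = 80 + (-84 + n)² - n)
66*K(-4, -1) = 66*(80 + (-84 - 4)² - 1*(-4)) = 66*(80 + (-88)² + 4) = 66*(80 + 7744 + 4) = 66*7828 = 516648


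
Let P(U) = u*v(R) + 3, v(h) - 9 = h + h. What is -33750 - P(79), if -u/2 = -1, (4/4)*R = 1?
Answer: -33775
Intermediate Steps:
R = 1
u = 2 (u = -2*(-1) = 2)
v(h) = 9 + 2*h (v(h) = 9 + (h + h) = 9 + 2*h)
P(U) = 25 (P(U) = 2*(9 + 2*1) + 3 = 2*(9 + 2) + 3 = 2*11 + 3 = 22 + 3 = 25)
-33750 - P(79) = -33750 - 1*25 = -33750 - 25 = -33775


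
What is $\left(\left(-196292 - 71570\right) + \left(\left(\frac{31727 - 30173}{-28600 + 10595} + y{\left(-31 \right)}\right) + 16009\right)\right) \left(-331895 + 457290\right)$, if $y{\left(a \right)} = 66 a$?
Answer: $- \frac{114647471015871}{3601} \approx -3.1838 \cdot 10^{10}$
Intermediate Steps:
$\left(\left(-196292 - 71570\right) + \left(\left(\frac{31727 - 30173}{-28600 + 10595} + y{\left(-31 \right)}\right) + 16009\right)\right) \left(-331895 + 457290\right) = \left(\left(-196292 - 71570\right) + \left(\left(\frac{31727 - 30173}{-28600 + 10595} + 66 \left(-31\right)\right) + 16009\right)\right) \left(-331895 + 457290\right) = \left(\left(-196292 - 71570\right) + \left(\left(\frac{1554}{-18005} - 2046\right) + 16009\right)\right) 125395 = \left(-267862 + \left(\left(1554 \left(- \frac{1}{18005}\right) - 2046\right) + 16009\right)\right) 125395 = \left(-267862 + \left(\left(- \frac{1554}{18005} - 2046\right) + 16009\right)\right) 125395 = \left(-267862 + \left(- \frac{36839784}{18005} + 16009\right)\right) 125395 = \left(-267862 + \frac{251402261}{18005}\right) 125395 = \left(- \frac{4571453049}{18005}\right) 125395 = - \frac{114647471015871}{3601}$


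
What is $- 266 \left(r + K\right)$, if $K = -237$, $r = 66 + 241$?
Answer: $-18620$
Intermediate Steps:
$r = 307$
$- 266 \left(r + K\right) = - 266 \left(307 - 237\right) = \left(-266\right) 70 = -18620$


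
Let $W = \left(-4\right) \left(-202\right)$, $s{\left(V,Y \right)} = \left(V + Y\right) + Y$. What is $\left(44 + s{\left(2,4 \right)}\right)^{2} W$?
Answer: $2356128$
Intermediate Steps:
$s{\left(V,Y \right)} = V + 2 Y$
$W = 808$
$\left(44 + s{\left(2,4 \right)}\right)^{2} W = \left(44 + \left(2 + 2 \cdot 4\right)\right)^{2} \cdot 808 = \left(44 + \left(2 + 8\right)\right)^{2} \cdot 808 = \left(44 + 10\right)^{2} \cdot 808 = 54^{2} \cdot 808 = 2916 \cdot 808 = 2356128$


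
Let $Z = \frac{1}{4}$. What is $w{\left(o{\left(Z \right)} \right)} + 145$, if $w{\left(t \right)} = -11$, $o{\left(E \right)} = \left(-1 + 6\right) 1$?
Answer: $134$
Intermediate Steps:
$Z = \frac{1}{4} \approx 0.25$
$o{\left(E \right)} = 5$ ($o{\left(E \right)} = 5 \cdot 1 = 5$)
$w{\left(o{\left(Z \right)} \right)} + 145 = -11 + 145 = 134$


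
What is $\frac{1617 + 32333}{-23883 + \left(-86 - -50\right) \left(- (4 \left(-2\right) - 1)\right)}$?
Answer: $- \frac{33950}{24207} \approx -1.4025$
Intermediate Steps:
$\frac{1617 + 32333}{-23883 + \left(-86 - -50\right) \left(- (4 \left(-2\right) - 1)\right)} = \frac{33950}{-23883 + \left(-86 + 50\right) \left(- (-8 - 1)\right)} = \frac{33950}{-23883 - 36 \left(\left(-1\right) \left(-9\right)\right)} = \frac{33950}{-23883 - 324} = \frac{33950}{-24207} = 33950 \left(- \frac{1}{24207}\right) = - \frac{33950}{24207}$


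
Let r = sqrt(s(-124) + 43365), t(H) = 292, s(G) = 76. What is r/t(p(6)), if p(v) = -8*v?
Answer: sqrt(43441)/292 ≈ 0.71378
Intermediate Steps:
r = sqrt(43441) (r = sqrt(76 + 43365) = sqrt(43441) ≈ 208.43)
r/t(p(6)) = sqrt(43441)/292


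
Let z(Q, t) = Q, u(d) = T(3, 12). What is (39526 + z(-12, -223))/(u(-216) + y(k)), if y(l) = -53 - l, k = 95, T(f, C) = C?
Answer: -19757/68 ≈ -290.54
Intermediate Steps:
u(d) = 12
(39526 + z(-12, -223))/(u(-216) + y(k)) = (39526 - 12)/(12 + (-53 - 1*95)) = 39514/(12 + (-53 - 95)) = 39514/(12 - 148) = 39514/(-136) = 39514*(-1/136) = -19757/68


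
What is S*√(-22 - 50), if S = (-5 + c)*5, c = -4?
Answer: -270*I*√2 ≈ -381.84*I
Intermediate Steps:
S = -45 (S = (-5 - 4)*5 = -9*5 = -45)
S*√(-22 - 50) = -45*√(-22 - 50) = -270*I*√2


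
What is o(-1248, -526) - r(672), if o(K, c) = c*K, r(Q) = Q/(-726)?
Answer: 79430320/121 ≈ 6.5645e+5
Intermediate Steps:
r(Q) = -Q/726 (r(Q) = Q*(-1/726) = -Q/726)
o(K, c) = K*c
o(-1248, -526) - r(672) = -1248*(-526) - (-1)*672/726 = 656448 - 1*(-112/121) = 656448 + 112/121 = 79430320/121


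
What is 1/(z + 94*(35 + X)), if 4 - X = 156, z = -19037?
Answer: -1/30035 ≈ -3.3294e-5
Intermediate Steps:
X = -152 (X = 4 - 1*156 = 4 - 156 = -152)
1/(z + 94*(35 + X)) = 1/(-19037 + 94*(35 - 152)) = 1/(-19037 + 94*(-117)) = 1/(-19037 - 10998) = 1/(-30035) = -1/30035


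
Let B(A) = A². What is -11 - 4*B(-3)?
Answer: -47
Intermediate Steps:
-11 - 4*B(-3) = -11 - 4*(-3)² = -11 - 4*9 = -11 - 36 = -47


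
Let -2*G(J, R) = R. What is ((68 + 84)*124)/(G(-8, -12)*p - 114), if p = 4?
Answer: -9424/45 ≈ -209.42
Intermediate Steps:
G(J, R) = -R/2
((68 + 84)*124)/(G(-8, -12)*p - 114) = ((68 + 84)*124)/(-½*(-12)*4 - 114) = (152*124)/(6*4 - 114) = 18848/(24 - 114) = 18848/(-90) = 18848*(-1/90) = -9424/45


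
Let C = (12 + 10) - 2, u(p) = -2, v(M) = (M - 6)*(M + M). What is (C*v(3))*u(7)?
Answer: 720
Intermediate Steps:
v(M) = 2*M*(-6 + M) (v(M) = (-6 + M)*(2*M) = 2*M*(-6 + M))
C = 20 (C = 22 - 2 = 20)
(C*v(3))*u(7) = (20*(2*3*(-6 + 3)))*(-2) = (20*(2*3*(-3)))*(-2) = (20*(-18))*(-2) = -360*(-2) = 720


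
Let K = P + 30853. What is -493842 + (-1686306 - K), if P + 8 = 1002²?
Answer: -3214997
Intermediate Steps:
P = 1003996 (P = -8 + 1002² = -8 + 1004004 = 1003996)
K = 1034849 (K = 1003996 + 30853 = 1034849)
-493842 + (-1686306 - K) = -493842 + (-1686306 - 1*1034849) = -493842 + (-1686306 - 1034849) = -493842 - 2721155 = -3214997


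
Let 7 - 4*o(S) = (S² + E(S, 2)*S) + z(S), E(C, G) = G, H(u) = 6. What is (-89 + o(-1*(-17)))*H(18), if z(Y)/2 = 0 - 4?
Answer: -996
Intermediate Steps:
z(Y) = -8 (z(Y) = 2*(0 - 4) = 2*(-4) = -8)
o(S) = 15/4 - S/2 - S²/4 (o(S) = 7/4 - ((S² + 2*S) - 8)/4 = 7/4 - (-8 + S² + 2*S)/4 = 7/4 + (2 - S/2 - S²/4) = 15/4 - S/2 - S²/4)
(-89 + o(-1*(-17)))*H(18) = (-89 + (15/4 - (-1)*(-17)/2 - (-1*(-17))²/4))*6 = (-89 + (15/4 - ½*17 - ¼*17²))*6 = (-89 + (15/4 - 17/2 - ¼*289))*6 = (-89 + (15/4 - 17/2 - 289/4))*6 = (-89 - 77)*6 = -166*6 = -996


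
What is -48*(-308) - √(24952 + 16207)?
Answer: 14784 - √41159 ≈ 14581.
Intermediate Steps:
-48*(-308) - √(24952 + 16207) = 14784 - √41159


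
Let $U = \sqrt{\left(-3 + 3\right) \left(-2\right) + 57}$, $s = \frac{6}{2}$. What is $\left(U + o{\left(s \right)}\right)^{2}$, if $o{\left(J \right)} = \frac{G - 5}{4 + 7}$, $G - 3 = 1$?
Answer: $\frac{6898}{121} - \frac{2 \sqrt{57}}{11} \approx 55.636$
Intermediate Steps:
$G = 4$ ($G = 3 + 1 = 4$)
$s = 3$ ($s = 6 \cdot \frac{1}{2} = 3$)
$o{\left(J \right)} = - \frac{1}{11}$ ($o{\left(J \right)} = \frac{4 - 5}{4 + 7} = - \frac{1}{11}$)
$U = \sqrt{57}$ ($U = \sqrt{0 \left(-2\right) + 57} = \sqrt{0 + 57} = \sqrt{57} \approx 7.5498$)
$\left(U + o{\left(s \right)}\right)^{2} = \left(\sqrt{57} - \frac{1}{11}\right)^{2} = \left(- \frac{1}{11} + \sqrt{57}\right)^{2}$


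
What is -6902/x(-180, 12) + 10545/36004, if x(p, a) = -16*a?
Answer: 31315531/864096 ≈ 36.241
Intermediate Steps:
-6902/x(-180, 12) + 10545/36004 = -6902/((-16*12)) + 10545/36004 = -6902/(-192) + 10545*(1/36004) = -6902*(-1/192) + 10545/36004 = 3451/96 + 10545/36004 = 31315531/864096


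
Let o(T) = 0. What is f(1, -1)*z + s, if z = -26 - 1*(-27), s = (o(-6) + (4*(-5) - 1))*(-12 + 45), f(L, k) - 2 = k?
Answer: -692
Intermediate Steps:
f(L, k) = 2 + k
s = -693 (s = (0 + (4*(-5) - 1))*(-12 + 45) = (0 + (-20 - 1))*33 = (0 - 21)*33 = -21*33 = -693)
z = 1 (z = -26 + 27 = 1)
f(1, -1)*z + s = (2 - 1)*1 - 693 = 1*1 - 693 = 1 - 693 = -692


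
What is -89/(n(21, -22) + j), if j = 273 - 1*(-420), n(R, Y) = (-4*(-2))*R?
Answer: -89/861 ≈ -0.10337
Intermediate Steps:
n(R, Y) = 8*R
j = 693 (j = 273 + 420 = 693)
-89/(n(21, -22) + j) = -89/(8*21 + 693) = -89/(168 + 693) = -89/861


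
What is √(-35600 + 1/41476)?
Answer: I*√15310301316031/20738 ≈ 188.68*I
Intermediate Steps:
√(-35600 + 1/41476) = √(-1476545599/41476) = I*√15310301316031/20738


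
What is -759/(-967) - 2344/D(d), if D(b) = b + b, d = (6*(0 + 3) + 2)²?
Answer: -207431/96700 ≈ -2.1451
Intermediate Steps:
d = 400 (d = (6*3 + 2)² = (18 + 2)² = 20² = 400)
D(b) = 2*b
-759/(-967) - 2344/D(d) = -759/(-967) - 2344/(2*400) = -759*(-1/967) - 2344/800 = 759/967 - 2344*1/800 = 759/967 - 293/100 = -207431/96700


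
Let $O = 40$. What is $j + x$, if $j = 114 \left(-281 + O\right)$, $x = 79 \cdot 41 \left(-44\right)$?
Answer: $-169990$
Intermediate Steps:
$x = -142516$ ($x = 3239 \left(-44\right) = -142516$)
$j = -27474$ ($j = 114 \left(-281 + 40\right) = 114 \left(-241\right) = -27474$)
$j + x = -27474 - 142516 = -169990$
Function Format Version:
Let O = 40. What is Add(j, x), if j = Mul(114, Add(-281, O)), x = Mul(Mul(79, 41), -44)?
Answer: -169990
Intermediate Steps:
x = -142516 (x = Mul(3239, -44) = -142516)
j = -27474 (j = Mul(114, Add(-281, 40)) = Mul(114, -241) = -27474)
Add(j, x) = Add(-27474, -142516) = -169990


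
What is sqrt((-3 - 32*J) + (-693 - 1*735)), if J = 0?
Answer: 3*I*sqrt(159) ≈ 37.829*I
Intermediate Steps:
sqrt((-3 - 32*J) + (-693 - 1*735)) = sqrt((-3 - 32*0) + (-693 - 1*735)) = sqrt((-3 + 0) + (-693 - 735)) = sqrt(-3 - 1428) = sqrt(-1431) = 3*I*sqrt(159)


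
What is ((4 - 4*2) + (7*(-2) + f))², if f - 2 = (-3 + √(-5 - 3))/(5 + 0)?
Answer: 6881/25 - 332*I*√2/25 ≈ 275.24 - 18.781*I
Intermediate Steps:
f = 7/5 + 2*I*√2/5 (f = 2 + (-3 + √(-5 - 3))/(5 + 0) = 2 + (-3 + √(-8))/5 = 2 + (-3 + 2*I*√2)*(⅕) = 2 + (-⅗ + 2*I*√2/5) = 7/5 + 2*I*√2/5 ≈ 1.4 + 0.56569*I)
((4 - 4*2) + (7*(-2) + f))² = ((4 - 4*2) + (7*(-2) + (7/5 + 2*I*√2/5)))² = ((4 - 8) + (-14 + (7/5 + 2*I*√2/5)))² = (-4 + (-63/5 + 2*I*√2/5))² = (-83/5 + 2*I*√2/5)²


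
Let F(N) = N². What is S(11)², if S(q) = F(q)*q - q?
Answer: 1742400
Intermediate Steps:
S(q) = q³ - q (S(q) = q²*q - q = q³ - q)
S(11)² = (11³ - 1*11)² = (1331 - 11)² = 1320² = 1742400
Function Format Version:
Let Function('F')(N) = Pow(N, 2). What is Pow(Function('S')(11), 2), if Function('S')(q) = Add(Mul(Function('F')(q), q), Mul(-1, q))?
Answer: 1742400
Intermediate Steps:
Function('S')(q) = Add(Pow(q, 3), Mul(-1, q)) (Function('S')(q) = Add(Mul(Pow(q, 2), q), Mul(-1, q)) = Add(Pow(q, 3), Mul(-1, q)))
Pow(Function('S')(11), 2) = Pow(Add(Pow(11, 3), Mul(-1, 11)), 2) = Pow(Add(1331, -11), 2) = Pow(1320, 2) = 1742400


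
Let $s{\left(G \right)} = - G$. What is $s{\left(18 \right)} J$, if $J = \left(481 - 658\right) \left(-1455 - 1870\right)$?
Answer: $-10593450$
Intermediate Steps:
$J = 588525$ ($J = \left(-177\right) \left(-3325\right) = 588525$)
$s{\left(18 \right)} J = \left(-1\right) 18 \cdot 588525 = \left(-18\right) 588525 = -10593450$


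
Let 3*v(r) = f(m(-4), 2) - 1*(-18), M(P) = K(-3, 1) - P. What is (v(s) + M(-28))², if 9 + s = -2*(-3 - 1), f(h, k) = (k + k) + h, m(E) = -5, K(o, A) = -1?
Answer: 9604/9 ≈ 1067.1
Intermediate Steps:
f(h, k) = h + 2*k (f(h, k) = 2*k + h = h + 2*k)
s = -1 (s = -9 - 2*(-3 - 1) = -9 - 2*(-4) = -9 + 8 = -1)
M(P) = -1 - P
v(r) = 17/3 (v(r) = ((-5 + 2*2) - 1*(-18))/3 = ((-5 + 4) + 18)/3 = (-1 + 18)/3 = (⅓)*17 = 17/3)
(v(s) + M(-28))² = (17/3 + (-1 - 1*(-28)))² = (17/3 + (-1 + 28))² = (17/3 + 27)² = (98/3)² = 9604/9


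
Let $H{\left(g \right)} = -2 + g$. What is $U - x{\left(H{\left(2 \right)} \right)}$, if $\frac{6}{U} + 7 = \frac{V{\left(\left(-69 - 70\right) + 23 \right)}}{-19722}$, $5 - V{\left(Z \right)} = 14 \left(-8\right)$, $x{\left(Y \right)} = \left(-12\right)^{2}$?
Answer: $- \frac{6671652}{46057} \approx -144.86$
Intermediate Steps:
$x{\left(Y \right)} = 144$
$V{\left(Z \right)} = 117$ ($V{\left(Z \right)} = 5 - 14 \left(-8\right) = 5 - -112 = 5 + 112 = 117$)
$U = - \frac{39444}{46057}$ ($U = \frac{6}{-7 + \frac{117}{-19722}} = \frac{6}{-7 + 117 \left(- \frac{1}{19722}\right)} = \frac{6}{-7 - \frac{39}{6574}} = \frac{6}{- \frac{46057}{6574}} = 6 \left(- \frac{6574}{46057}\right) = - \frac{39444}{46057} \approx -0.85642$)
$U - x{\left(H{\left(2 \right)} \right)} = - \frac{39444}{46057} - 144 = - \frac{6671652}{46057}$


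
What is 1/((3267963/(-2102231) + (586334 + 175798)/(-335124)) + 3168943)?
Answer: 58709005137/186045266086664449 ≈ 3.1556e-7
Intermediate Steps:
1/((3267963/(-2102231) + (586334 + 175798)/(-335124)) + 3168943) = 1/((3267963*(-1/2102231) + 762132*(-1/335124)) + 3168943) = 1/((-3267963/2102231 - 63511/27927) + 3168943) = 1/(-224779195742/58709005137 + 3168943) = 1/(186045266086664449/58709005137) = 58709005137/186045266086664449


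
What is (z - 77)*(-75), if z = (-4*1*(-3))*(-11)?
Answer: 15675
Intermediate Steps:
z = -132 (z = -4*(-3)*(-11) = 12*(-11) = -132)
(z - 77)*(-75) = (-132 - 77)*(-75) = -209*(-75) = 15675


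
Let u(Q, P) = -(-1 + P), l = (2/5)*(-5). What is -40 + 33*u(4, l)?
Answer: 59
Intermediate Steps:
l = -2 (l = (2*(⅕))*(-5) = (⅖)*(-5) = -2)
u(Q, P) = 1 - P
-40 + 33*u(4, l) = -40 + 33*(1 - 1*(-2)) = -40 + 33*(1 + 2) = -40 + 33*3 = -40 + 99 = 59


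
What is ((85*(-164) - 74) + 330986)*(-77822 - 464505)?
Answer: -171902473844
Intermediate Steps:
((85*(-164) - 74) + 330986)*(-77822 - 464505) = ((-13940 - 74) + 330986)*(-542327) = (-14014 + 330986)*(-542327) = 316972*(-542327) = -171902473844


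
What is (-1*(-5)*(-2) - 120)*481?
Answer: -62530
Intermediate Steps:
(-1*(-5)*(-2) - 120)*481 = (5*(-2) - 120)*481 = (-10 - 120)*481 = -130*481 = -62530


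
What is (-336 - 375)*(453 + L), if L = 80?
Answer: -378963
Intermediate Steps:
(-336 - 375)*(453 + L) = (-336 - 375)*(453 + 80) = -711*533 = -378963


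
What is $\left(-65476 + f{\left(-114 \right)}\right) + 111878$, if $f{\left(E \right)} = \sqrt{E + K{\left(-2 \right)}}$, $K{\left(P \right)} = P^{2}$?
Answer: $46402 + i \sqrt{110} \approx 46402.0 + 10.488 i$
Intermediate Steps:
$f{\left(E \right)} = \sqrt{4 + E}$ ($f{\left(E \right)} = \sqrt{E + \left(-2\right)^{2}} = \sqrt{E + 4} = \sqrt{4 + E}$)
$\left(-65476 + f{\left(-114 \right)}\right) + 111878 = \left(-65476 + \sqrt{4 - 114}\right) + 111878 = \left(-65476 + \sqrt{-110}\right) + 111878 = \left(-65476 + i \sqrt{110}\right) + 111878 = 46402 + i \sqrt{110}$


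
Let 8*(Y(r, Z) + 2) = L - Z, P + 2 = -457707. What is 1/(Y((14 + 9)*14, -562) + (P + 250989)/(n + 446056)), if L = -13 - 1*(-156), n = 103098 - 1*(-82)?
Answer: 64616/5540733 ≈ 0.011662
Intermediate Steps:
P = -457709 (P = -2 - 457707 = -457709)
n = 103180 (n = 103098 + 82 = 103180)
L = 143 (L = -13 + 156 = 143)
Y(r, Z) = 127/8 - Z/8 (Y(r, Z) = -2 + (143 - Z)/8 = -2 + (143/8 - Z/8) = 127/8 - Z/8)
1/(Y((14 + 9)*14, -562) + (P + 250989)/(n + 446056)) = 1/((127/8 - 1/8*(-562)) + (-457709 + 250989)/(103180 + 446056)) = 1/((127/8 + 281/4) - 206720/549236) = 1/(689/8 - 206720*1/549236) = 1/(689/8 - 3040/8077) = 1/(5540733/64616) = 64616/5540733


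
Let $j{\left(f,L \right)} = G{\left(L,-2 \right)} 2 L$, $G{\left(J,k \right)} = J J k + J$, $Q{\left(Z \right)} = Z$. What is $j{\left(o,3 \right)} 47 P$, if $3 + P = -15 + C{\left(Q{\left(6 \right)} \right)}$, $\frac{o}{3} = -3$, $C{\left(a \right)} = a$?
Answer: $50760$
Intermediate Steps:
$G{\left(J,k \right)} = J + k J^{2}$ ($G{\left(J,k \right)} = J^{2} k + J = k J^{2} + J = J + k J^{2}$)
$o = -9$ ($o = 3 \left(-3\right) = -9$)
$j{\left(f,L \right)} = 2 L^{2} \left(1 - 2 L\right)$ ($j{\left(f,L \right)} = L \left(1 + L \left(-2\right)\right) 2 L = L \left(1 - 2 L\right) 2 L = 2 L \left(1 - 2 L\right) L = 2 L^{2} \left(1 - 2 L\right)$)
$P = -12$ ($P = -3 + \left(-15 + 6\right) = -3 - 9 = -12$)
$j{\left(o,3 \right)} 47 P = 3^{2} \left(2 - 12\right) 47 \left(-12\right) = 9 \left(2 - 12\right) 47 \left(-12\right) = 9 \left(-10\right) 47 \left(-12\right) = \left(-90\right) 47 \left(-12\right) = \left(-4230\right) \left(-12\right) = 50760$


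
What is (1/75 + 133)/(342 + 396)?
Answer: 4988/27675 ≈ 0.18023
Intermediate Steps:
(1/75 + 133)/(342 + 396) = (1/75 + 133)/738 = (9976/75)*(1/738) = 4988/27675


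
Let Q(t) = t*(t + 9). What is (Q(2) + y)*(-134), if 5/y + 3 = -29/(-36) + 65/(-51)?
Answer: -5848564/2123 ≈ -2754.9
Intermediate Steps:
y = -3060/2123 (y = 5/(-3 + (-29/(-36) + 65/(-51))) = 5/(-3 + (-29*(-1/36) + 65*(-1/51))) = 5/(-3 + (29/36 - 65/51)) = 5/(-3 - 287/612) = 5/(-2123/612) = 5*(-612/2123) = -3060/2123 ≈ -1.4414)
Q(t) = t*(9 + t)
(Q(2) + y)*(-134) = (2*(9 + 2) - 3060/2123)*(-134) = (2*11 - 3060/2123)*(-134) = (22 - 3060/2123)*(-134) = (43646/2123)*(-134) = -5848564/2123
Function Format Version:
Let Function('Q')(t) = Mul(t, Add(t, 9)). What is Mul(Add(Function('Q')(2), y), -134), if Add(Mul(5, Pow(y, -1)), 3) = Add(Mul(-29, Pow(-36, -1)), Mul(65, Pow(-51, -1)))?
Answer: Rational(-5848564, 2123) ≈ -2754.9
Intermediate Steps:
y = Rational(-3060, 2123) (y = Mul(5, Pow(Add(-3, Add(Mul(-29, Pow(-36, -1)), Mul(65, Pow(-51, -1)))), -1)) = Mul(5, Pow(Add(-3, Add(Mul(-29, Rational(-1, 36)), Mul(65, Rational(-1, 51)))), -1)) = Mul(5, Pow(Add(-3, Add(Rational(29, 36), Rational(-65, 51))), -1)) = Mul(5, Pow(Add(-3, Rational(-287, 612)), -1)) = Mul(5, Pow(Rational(-2123, 612), -1)) = Mul(5, Rational(-612, 2123)) = Rational(-3060, 2123) ≈ -1.4414)
Function('Q')(t) = Mul(t, Add(9, t))
Mul(Add(Function('Q')(2), y), -134) = Mul(Add(Mul(2, Add(9, 2)), Rational(-3060, 2123)), -134) = Mul(Add(Mul(2, 11), Rational(-3060, 2123)), -134) = Mul(Add(22, Rational(-3060, 2123)), -134) = Mul(Rational(43646, 2123), -134) = Rational(-5848564, 2123)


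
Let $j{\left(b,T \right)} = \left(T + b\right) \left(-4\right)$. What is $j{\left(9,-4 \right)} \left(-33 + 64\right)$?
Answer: $-620$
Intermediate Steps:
$j{\left(b,T \right)} = - 4 T - 4 b$
$j{\left(9,-4 \right)} \left(-33 + 64\right) = \left(\left(-4\right) \left(-4\right) - 36\right) \left(-33 + 64\right) = \left(16 - 36\right) 31 = \left(-20\right) 31 = -620$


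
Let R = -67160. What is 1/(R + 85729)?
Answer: 1/18569 ≈ 5.3853e-5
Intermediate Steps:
1/(R + 85729) = 1/(-67160 + 85729) = 1/18569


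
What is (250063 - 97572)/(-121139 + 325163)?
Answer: 152491/204024 ≈ 0.74742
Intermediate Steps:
(250063 - 97572)/(-121139 + 325163) = 152491/204024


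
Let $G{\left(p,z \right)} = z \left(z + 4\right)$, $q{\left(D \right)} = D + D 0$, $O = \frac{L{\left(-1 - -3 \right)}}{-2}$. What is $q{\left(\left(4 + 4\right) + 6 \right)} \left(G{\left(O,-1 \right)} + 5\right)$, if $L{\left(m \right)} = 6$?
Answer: $28$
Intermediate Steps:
$O = -3$ ($O = \frac{6}{-2} = 6 \left(- \frac{1}{2}\right) = -3$)
$q{\left(D \right)} = D$ ($q{\left(D \right)} = D + 0 = D$)
$G{\left(p,z \right)} = z \left(4 + z\right)$
$q{\left(\left(4 + 4\right) + 6 \right)} \left(G{\left(O,-1 \right)} + 5\right) = \left(\left(4 + 4\right) + 6\right) \left(- (4 - 1) + 5\right) = \left(8 + 6\right) \left(\left(-1\right) 3 + 5\right) = 14 \left(-3 + 5\right) = 14 \cdot 2 = 28$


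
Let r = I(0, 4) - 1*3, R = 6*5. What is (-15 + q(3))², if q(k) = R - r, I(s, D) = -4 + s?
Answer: 484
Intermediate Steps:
R = 30
r = -7 (r = (-4 + 0) - 1*3 = -4 - 3 = -7)
q(k) = 37 (q(k) = 30 - 1*(-7) = 30 + 7 = 37)
(-15 + q(3))² = (-15 + 37)² = 22² = 484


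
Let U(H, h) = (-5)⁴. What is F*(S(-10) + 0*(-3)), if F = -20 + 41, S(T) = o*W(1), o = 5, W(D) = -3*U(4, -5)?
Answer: -196875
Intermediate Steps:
U(H, h) = 625
W(D) = -1875 (W(D) = -3*625 = -1875)
S(T) = -9375 (S(T) = 5*(-1875) = -9375)
F = 21
F*(S(-10) + 0*(-3)) = 21*(-9375 + 0*(-3)) = 21*(-9375 + 0) = 21*(-9375) = -196875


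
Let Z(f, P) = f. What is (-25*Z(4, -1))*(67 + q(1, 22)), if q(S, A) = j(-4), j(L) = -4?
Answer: -6300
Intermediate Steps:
q(S, A) = -4
(-25*Z(4, -1))*(67 + q(1, 22)) = (-25*4)*(67 - 4) = -100*63 = -6300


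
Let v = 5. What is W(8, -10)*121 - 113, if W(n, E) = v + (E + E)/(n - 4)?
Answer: -113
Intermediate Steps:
W(n, E) = 5 + 2*E/(-4 + n) (W(n, E) = 5 + (E + E)/(n - 4) = 5 + (2*E)/(-4 + n) = 5 + 2*E/(-4 + n))
W(8, -10)*121 - 113 = ((-20 + 2*(-10) + 5*8)/(-4 + 8))*121 - 113 = ((-20 - 20 + 40)/4)*121 - 113 = ((¼)*0)*121 - 113 = 0*121 - 113 = 0 - 113 = -113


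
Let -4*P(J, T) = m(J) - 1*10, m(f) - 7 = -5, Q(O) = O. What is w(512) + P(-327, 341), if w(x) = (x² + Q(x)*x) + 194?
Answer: 524484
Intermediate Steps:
m(f) = 2 (m(f) = 7 - 5 = 2)
w(x) = 194 + 2*x² (w(x) = (x² + x*x) + 194 = (x² + x²) + 194 = 2*x² + 194 = 194 + 2*x²)
P(J, T) = 2 (P(J, T) = -(2 - 1*10)/4 = -(2 - 10)/4 = -¼*(-8) = 2)
w(512) + P(-327, 341) = (194 + 2*512²) + 2 = (194 + 2*262144) + 2 = (194 + 524288) + 2 = 524482 + 2 = 524484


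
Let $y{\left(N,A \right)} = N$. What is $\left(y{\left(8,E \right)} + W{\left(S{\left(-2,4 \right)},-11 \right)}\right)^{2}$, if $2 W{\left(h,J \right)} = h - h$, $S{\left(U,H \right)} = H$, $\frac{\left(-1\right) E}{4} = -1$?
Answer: $64$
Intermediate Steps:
$E = 4$ ($E = \left(-4\right) \left(-1\right) = 4$)
$W{\left(h,J \right)} = 0$ ($W{\left(h,J \right)} = \frac{h - h}{2} = \frac{1}{2} \cdot 0 = 0$)
$\left(y{\left(8,E \right)} + W{\left(S{\left(-2,4 \right)},-11 \right)}\right)^{2} = \left(8 + 0\right)^{2} = 8^{2} = 64$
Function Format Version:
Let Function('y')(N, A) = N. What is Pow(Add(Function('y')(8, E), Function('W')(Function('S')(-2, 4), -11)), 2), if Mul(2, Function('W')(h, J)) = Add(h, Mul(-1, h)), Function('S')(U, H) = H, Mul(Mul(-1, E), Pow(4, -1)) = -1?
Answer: 64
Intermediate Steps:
E = 4 (E = Mul(-4, -1) = 4)
Function('W')(h, J) = 0 (Function('W')(h, J) = Mul(Rational(1, 2), Add(h, Mul(-1, h))) = Mul(Rational(1, 2), 0) = 0)
Pow(Add(Function('y')(8, E), Function('W')(Function('S')(-2, 4), -11)), 2) = Pow(Add(8, 0), 2) = Pow(8, 2) = 64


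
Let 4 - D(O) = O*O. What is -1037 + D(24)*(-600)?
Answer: 342163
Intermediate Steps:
D(O) = 4 - O² (D(O) = 4 - O*O = 4 - O²)
-1037 + D(24)*(-600) = -1037 + (4 - 1*24²)*(-600) = -1037 + (4 - 1*576)*(-600) = -1037 + (4 - 576)*(-600) = -1037 - 572*(-600) = -1037 + 343200 = 342163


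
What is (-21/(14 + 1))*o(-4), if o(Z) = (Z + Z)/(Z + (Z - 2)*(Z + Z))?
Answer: 14/55 ≈ 0.25455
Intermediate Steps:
o(Z) = 2*Z/(Z + 2*Z*(-2 + Z)) (o(Z) = (2*Z)/(Z + (-2 + Z)*(2*Z)) = (2*Z)/(Z + 2*Z*(-2 + Z)) = 2*Z/(Z + 2*Z*(-2 + Z)))
(-21/(14 + 1))*o(-4) = (-21/(14 + 1))*(2/(-3 + 2*(-4))) = (-21/15)*(2/(-3 - 8)) = (-21*1/15)*(2/(-11)) = -14*(-1)/(5*11) = -7/5*(-2/11) = 14/55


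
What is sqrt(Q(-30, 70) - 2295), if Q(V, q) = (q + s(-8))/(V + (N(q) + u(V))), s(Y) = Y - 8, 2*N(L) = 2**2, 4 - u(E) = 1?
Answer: 9*I*sqrt(709)/5 ≈ 47.929*I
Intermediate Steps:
u(E) = 3 (u(E) = 4 - 1*1 = 4 - 1 = 3)
N(L) = 2 (N(L) = (1/2)*2**2 = (1/2)*4 = 2)
s(Y) = -8 + Y
Q(V, q) = (-16 + q)/(5 + V) (Q(V, q) = (q + (-8 - 8))/(V + (2 + 3)) = (q - 16)/(V + 5) = (-16 + q)/(5 + V))
sqrt(Q(-30, 70) - 2295) = sqrt((-16 + 70)/(5 - 30) - 2295) = sqrt(54/(-25) - 2295) = sqrt(-1/25*54 - 2295) = sqrt(-54/25 - 2295) = sqrt(-57429/25) = 9*I*sqrt(709)/5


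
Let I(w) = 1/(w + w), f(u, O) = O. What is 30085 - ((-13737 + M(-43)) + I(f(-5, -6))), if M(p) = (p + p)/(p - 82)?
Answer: 65732093/1500 ≈ 43821.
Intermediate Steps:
I(w) = 1/(2*w)
M(p) = 2*p/(-82 + p) (M(p) = (2*p)/(-82 + p) = 2*p/(-82 + p))
30085 - ((-13737 + M(-43)) + I(f(-5, -6))) = 30085 - ((-13737 + 2*(-43)/(-82 - 43)) + (½)/(-6)) = 30085 - ((-13737 + 2*(-43)/(-125)) + (½)*(-⅙)) = 30085 - ((-13737 + 2*(-43)*(-1/125)) - 1/12) = 30085 - ((-13737 + 86/125) - 1/12) = 30085 - (-1717039/125 - 1/12) = 30085 - 1*(-20604593/1500) = 30085 + 20604593/1500 = 65732093/1500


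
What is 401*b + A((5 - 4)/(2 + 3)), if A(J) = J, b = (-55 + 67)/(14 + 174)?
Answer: 6062/235 ≈ 25.796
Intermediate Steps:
b = 3/47 (b = 12/188 = 12*(1/188) = 3/47 ≈ 0.063830)
401*b + A((5 - 4)/(2 + 3)) = 401*(3/47) + (5 - 4)/(2 + 3) = 1203/47 + 1/5 = 1203/47 + 1*(⅕) = 1203/47 + ⅕ = 6062/235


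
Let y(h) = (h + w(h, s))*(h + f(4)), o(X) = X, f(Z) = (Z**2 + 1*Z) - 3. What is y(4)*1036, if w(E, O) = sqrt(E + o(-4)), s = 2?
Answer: 87024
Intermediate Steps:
f(Z) = -3 + Z + Z**2 (f(Z) = (Z**2 + Z) - 3 = (Z + Z**2) - 3 = -3 + Z + Z**2)
w(E, O) = sqrt(-4 + E) (w(E, O) = sqrt(E - 4) = sqrt(-4 + E))
y(h) = (17 + h)*(h + sqrt(-4 + h)) (y(h) = (h + sqrt(-4 + h))*(h + (-3 + 4 + 4**2)) = (h + sqrt(-4 + h))*(h + (-3 + 4 + 16)) = (h + sqrt(-4 + h))*(h + 17) = (h + sqrt(-4 + h))*(17 + h) = (17 + h)*(h + sqrt(-4 + h)))
y(4)*1036 = (4**2 + 17*4 + 17*sqrt(-4 + 4) + 4*sqrt(-4 + 4))*1036 = (16 + 68 + 17*sqrt(0) + 4*sqrt(0))*1036 = (16 + 68 + 17*0 + 4*0)*1036 = (16 + 68 + 0 + 0)*1036 = 84*1036 = 87024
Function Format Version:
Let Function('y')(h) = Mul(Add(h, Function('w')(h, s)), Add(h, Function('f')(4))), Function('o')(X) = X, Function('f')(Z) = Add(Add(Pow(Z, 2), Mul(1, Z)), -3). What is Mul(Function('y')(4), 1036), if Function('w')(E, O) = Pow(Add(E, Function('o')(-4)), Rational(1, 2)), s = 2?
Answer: 87024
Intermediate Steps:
Function('f')(Z) = Add(-3, Z, Pow(Z, 2)) (Function('f')(Z) = Add(Add(Pow(Z, 2), Z), -3) = Add(Add(Z, Pow(Z, 2)), -3) = Add(-3, Z, Pow(Z, 2)))
Function('w')(E, O) = Pow(Add(-4, E), Rational(1, 2)) (Function('w')(E, O) = Pow(Add(E, -4), Rational(1, 2)) = Pow(Add(-4, E), Rational(1, 2)))
Function('y')(h) = Mul(Add(17, h), Add(h, Pow(Add(-4, h), Rational(1, 2)))) (Function('y')(h) = Mul(Add(h, Pow(Add(-4, h), Rational(1, 2))), Add(h, Add(-3, 4, Pow(4, 2)))) = Mul(Add(h, Pow(Add(-4, h), Rational(1, 2))), Add(h, Add(-3, 4, 16))) = Mul(Add(h, Pow(Add(-4, h), Rational(1, 2))), Add(h, 17)) = Mul(Add(h, Pow(Add(-4, h), Rational(1, 2))), Add(17, h)) = Mul(Add(17, h), Add(h, Pow(Add(-4, h), Rational(1, 2)))))
Mul(Function('y')(4), 1036) = Mul(Add(Pow(4, 2), Mul(17, 4), Mul(17, Pow(Add(-4, 4), Rational(1, 2))), Mul(4, Pow(Add(-4, 4), Rational(1, 2)))), 1036) = Mul(Add(16, 68, Mul(17, Pow(0, Rational(1, 2))), Mul(4, Pow(0, Rational(1, 2)))), 1036) = Mul(Add(16, 68, Mul(17, 0), Mul(4, 0)), 1036) = Mul(Add(16, 68, 0, 0), 1036) = Mul(84, 1036) = 87024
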